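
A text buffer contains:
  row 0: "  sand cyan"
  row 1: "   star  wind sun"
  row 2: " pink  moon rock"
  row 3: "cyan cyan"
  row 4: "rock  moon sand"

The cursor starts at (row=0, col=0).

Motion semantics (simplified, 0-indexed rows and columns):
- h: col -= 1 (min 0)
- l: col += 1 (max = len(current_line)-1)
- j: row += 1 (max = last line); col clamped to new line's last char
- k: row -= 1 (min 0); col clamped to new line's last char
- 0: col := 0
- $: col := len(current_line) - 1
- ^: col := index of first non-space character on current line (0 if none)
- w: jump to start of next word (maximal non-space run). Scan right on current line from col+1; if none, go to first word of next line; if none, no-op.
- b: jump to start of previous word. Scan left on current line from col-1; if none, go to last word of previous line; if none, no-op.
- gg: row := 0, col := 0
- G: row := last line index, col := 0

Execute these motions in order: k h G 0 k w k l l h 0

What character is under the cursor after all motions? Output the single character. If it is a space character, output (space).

After 1 (k): row=0 col=0 char='_'
After 2 (h): row=0 col=0 char='_'
After 3 (G): row=4 col=0 char='r'
After 4 (0): row=4 col=0 char='r'
After 5 (k): row=3 col=0 char='c'
After 6 (w): row=3 col=5 char='c'
After 7 (k): row=2 col=5 char='_'
After 8 (l): row=2 col=6 char='_'
After 9 (l): row=2 col=7 char='m'
After 10 (h): row=2 col=6 char='_'
After 11 (0): row=2 col=0 char='_'

Answer: (space)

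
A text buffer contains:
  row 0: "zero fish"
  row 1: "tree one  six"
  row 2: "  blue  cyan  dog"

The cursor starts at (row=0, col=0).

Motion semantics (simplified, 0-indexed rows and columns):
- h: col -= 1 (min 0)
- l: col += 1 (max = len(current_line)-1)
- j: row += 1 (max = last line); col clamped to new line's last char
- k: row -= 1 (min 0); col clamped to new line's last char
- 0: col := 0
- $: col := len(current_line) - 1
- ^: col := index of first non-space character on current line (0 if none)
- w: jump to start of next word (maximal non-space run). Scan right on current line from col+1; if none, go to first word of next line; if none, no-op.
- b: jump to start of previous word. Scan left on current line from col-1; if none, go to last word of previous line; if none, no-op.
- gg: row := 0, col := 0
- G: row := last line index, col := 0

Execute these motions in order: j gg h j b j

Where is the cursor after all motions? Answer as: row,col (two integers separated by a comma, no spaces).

After 1 (j): row=1 col=0 char='t'
After 2 (gg): row=0 col=0 char='z'
After 3 (h): row=0 col=0 char='z'
After 4 (j): row=1 col=0 char='t'
After 5 (b): row=0 col=5 char='f'
After 6 (j): row=1 col=5 char='o'

Answer: 1,5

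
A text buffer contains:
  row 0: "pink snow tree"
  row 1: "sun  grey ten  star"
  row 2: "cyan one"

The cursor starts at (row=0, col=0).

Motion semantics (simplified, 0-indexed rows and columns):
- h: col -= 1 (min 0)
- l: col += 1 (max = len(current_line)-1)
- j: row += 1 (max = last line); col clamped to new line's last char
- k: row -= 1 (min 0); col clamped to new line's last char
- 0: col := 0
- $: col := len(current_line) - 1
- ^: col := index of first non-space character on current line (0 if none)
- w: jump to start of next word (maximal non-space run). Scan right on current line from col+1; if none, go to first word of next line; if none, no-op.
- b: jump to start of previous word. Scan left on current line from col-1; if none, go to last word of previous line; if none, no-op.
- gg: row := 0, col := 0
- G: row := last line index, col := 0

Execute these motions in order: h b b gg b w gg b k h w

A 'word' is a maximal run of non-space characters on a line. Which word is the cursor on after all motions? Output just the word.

Answer: snow

Derivation:
After 1 (h): row=0 col=0 char='p'
After 2 (b): row=0 col=0 char='p'
After 3 (b): row=0 col=0 char='p'
After 4 (gg): row=0 col=0 char='p'
After 5 (b): row=0 col=0 char='p'
After 6 (w): row=0 col=5 char='s'
After 7 (gg): row=0 col=0 char='p'
After 8 (b): row=0 col=0 char='p'
After 9 (k): row=0 col=0 char='p'
After 10 (h): row=0 col=0 char='p'
After 11 (w): row=0 col=5 char='s'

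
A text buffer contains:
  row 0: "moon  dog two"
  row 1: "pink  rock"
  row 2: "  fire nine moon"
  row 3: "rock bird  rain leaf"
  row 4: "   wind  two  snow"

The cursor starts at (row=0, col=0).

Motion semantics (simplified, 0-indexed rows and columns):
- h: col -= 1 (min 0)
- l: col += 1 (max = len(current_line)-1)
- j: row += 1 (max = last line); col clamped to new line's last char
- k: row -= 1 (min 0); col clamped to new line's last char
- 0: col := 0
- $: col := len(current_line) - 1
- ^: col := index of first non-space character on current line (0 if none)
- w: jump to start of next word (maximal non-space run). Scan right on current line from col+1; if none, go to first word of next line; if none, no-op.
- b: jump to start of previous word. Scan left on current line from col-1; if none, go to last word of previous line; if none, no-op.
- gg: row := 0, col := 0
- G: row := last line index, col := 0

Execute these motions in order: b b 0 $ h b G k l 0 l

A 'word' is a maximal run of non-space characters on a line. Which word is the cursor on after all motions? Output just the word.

Answer: rock

Derivation:
After 1 (b): row=0 col=0 char='m'
After 2 (b): row=0 col=0 char='m'
After 3 (0): row=0 col=0 char='m'
After 4 ($): row=0 col=12 char='o'
After 5 (h): row=0 col=11 char='w'
After 6 (b): row=0 col=10 char='t'
After 7 (G): row=4 col=0 char='_'
After 8 (k): row=3 col=0 char='r'
After 9 (l): row=3 col=1 char='o'
After 10 (0): row=3 col=0 char='r'
After 11 (l): row=3 col=1 char='o'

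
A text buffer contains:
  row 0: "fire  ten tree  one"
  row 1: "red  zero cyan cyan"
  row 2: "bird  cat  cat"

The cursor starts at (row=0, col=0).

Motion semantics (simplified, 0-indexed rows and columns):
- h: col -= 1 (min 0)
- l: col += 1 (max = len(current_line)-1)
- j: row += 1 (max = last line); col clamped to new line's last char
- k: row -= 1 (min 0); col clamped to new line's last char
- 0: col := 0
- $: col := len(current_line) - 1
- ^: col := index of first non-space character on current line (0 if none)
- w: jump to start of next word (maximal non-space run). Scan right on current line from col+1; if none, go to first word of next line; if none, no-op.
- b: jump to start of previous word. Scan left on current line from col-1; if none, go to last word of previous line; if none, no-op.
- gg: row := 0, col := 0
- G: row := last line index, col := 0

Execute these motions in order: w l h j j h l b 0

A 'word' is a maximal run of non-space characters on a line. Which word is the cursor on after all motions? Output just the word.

Answer: bird

Derivation:
After 1 (w): row=0 col=6 char='t'
After 2 (l): row=0 col=7 char='e'
After 3 (h): row=0 col=6 char='t'
After 4 (j): row=1 col=6 char='e'
After 5 (j): row=2 col=6 char='c'
After 6 (h): row=2 col=5 char='_'
After 7 (l): row=2 col=6 char='c'
After 8 (b): row=2 col=0 char='b'
After 9 (0): row=2 col=0 char='b'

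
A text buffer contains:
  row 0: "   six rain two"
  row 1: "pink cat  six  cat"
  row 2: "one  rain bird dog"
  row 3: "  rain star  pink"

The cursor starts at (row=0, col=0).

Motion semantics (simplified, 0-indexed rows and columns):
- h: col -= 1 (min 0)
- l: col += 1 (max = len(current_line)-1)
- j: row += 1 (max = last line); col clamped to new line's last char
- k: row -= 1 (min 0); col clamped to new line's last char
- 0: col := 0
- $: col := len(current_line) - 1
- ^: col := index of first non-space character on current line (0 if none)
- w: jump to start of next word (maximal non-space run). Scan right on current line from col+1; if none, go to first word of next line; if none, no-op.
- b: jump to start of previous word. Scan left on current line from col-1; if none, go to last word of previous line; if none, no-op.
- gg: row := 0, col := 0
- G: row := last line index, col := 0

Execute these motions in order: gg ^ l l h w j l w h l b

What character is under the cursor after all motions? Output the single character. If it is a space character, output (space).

After 1 (gg): row=0 col=0 char='_'
After 2 (^): row=0 col=3 char='s'
After 3 (l): row=0 col=4 char='i'
After 4 (l): row=0 col=5 char='x'
After 5 (h): row=0 col=4 char='i'
After 6 (w): row=0 col=7 char='r'
After 7 (j): row=1 col=7 char='t'
After 8 (l): row=1 col=8 char='_'
After 9 (w): row=1 col=10 char='s'
After 10 (h): row=1 col=9 char='_'
After 11 (l): row=1 col=10 char='s'
After 12 (b): row=1 col=5 char='c'

Answer: c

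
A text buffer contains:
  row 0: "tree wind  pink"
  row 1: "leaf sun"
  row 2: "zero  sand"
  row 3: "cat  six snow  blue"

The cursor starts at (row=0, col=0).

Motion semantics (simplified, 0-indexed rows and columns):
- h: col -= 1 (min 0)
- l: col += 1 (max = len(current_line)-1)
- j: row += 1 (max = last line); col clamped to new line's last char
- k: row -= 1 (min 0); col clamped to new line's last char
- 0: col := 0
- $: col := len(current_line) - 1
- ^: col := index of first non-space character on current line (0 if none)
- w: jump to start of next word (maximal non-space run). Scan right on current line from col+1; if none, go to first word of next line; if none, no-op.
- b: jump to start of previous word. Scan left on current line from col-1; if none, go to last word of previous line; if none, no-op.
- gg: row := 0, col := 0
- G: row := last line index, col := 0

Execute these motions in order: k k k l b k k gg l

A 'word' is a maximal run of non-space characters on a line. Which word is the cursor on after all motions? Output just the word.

Answer: tree

Derivation:
After 1 (k): row=0 col=0 char='t'
After 2 (k): row=0 col=0 char='t'
After 3 (k): row=0 col=0 char='t'
After 4 (l): row=0 col=1 char='r'
After 5 (b): row=0 col=0 char='t'
After 6 (k): row=0 col=0 char='t'
After 7 (k): row=0 col=0 char='t'
After 8 (gg): row=0 col=0 char='t'
After 9 (l): row=0 col=1 char='r'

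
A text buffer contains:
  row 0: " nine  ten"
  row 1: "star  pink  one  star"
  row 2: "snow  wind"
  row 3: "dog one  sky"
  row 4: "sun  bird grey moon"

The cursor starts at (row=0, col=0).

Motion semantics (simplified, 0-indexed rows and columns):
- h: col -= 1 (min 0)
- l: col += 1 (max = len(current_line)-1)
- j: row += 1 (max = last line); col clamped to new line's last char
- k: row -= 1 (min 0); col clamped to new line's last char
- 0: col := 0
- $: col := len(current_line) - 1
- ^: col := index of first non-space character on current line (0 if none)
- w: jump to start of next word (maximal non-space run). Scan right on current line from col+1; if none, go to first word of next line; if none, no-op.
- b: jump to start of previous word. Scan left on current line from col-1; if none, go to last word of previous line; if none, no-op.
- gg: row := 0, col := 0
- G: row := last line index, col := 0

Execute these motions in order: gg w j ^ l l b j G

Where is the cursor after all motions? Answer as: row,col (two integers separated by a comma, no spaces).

After 1 (gg): row=0 col=0 char='_'
After 2 (w): row=0 col=1 char='n'
After 3 (j): row=1 col=1 char='t'
After 4 (^): row=1 col=0 char='s'
After 5 (l): row=1 col=1 char='t'
After 6 (l): row=1 col=2 char='a'
After 7 (b): row=1 col=0 char='s'
After 8 (j): row=2 col=0 char='s'
After 9 (G): row=4 col=0 char='s'

Answer: 4,0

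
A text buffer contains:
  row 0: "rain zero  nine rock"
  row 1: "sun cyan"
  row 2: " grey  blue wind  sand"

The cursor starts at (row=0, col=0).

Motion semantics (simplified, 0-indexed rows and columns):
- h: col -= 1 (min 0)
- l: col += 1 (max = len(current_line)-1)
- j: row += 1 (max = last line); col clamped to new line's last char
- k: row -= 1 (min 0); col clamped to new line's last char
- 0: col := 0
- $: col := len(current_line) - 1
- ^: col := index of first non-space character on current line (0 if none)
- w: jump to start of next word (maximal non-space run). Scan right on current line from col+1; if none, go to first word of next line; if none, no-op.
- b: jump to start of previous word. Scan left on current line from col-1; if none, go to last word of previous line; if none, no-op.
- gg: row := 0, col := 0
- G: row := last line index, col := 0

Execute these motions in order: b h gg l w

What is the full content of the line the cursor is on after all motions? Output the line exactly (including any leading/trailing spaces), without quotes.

After 1 (b): row=0 col=0 char='r'
After 2 (h): row=0 col=0 char='r'
After 3 (gg): row=0 col=0 char='r'
After 4 (l): row=0 col=1 char='a'
After 5 (w): row=0 col=5 char='z'

Answer: rain zero  nine rock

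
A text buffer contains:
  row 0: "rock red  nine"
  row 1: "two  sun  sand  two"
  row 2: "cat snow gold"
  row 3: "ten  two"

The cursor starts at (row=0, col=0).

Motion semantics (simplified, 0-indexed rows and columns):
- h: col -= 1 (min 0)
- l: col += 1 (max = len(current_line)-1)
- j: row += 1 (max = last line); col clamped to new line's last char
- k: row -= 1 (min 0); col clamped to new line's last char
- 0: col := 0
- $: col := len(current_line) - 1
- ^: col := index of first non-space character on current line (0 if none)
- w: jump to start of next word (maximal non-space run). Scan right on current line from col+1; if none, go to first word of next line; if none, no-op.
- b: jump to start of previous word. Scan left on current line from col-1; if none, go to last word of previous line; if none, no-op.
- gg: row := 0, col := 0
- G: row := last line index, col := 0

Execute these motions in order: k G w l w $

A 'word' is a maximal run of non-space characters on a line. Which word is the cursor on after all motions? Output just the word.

After 1 (k): row=0 col=0 char='r'
After 2 (G): row=3 col=0 char='t'
After 3 (w): row=3 col=5 char='t'
After 4 (l): row=3 col=6 char='w'
After 5 (w): row=3 col=6 char='w'
After 6 ($): row=3 col=7 char='o'

Answer: two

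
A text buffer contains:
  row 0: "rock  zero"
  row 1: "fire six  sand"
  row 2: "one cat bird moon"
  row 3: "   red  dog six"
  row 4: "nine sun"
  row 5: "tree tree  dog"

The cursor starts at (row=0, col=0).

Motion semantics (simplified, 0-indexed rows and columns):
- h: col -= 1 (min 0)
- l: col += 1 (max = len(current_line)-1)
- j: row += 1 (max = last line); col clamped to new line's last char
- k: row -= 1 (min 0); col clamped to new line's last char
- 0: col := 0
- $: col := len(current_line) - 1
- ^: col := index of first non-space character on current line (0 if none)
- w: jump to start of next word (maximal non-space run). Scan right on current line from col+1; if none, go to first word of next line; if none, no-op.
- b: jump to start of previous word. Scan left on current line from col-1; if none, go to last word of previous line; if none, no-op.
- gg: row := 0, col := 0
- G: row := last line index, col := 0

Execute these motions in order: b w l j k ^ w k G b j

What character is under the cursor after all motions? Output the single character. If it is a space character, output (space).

After 1 (b): row=0 col=0 char='r'
After 2 (w): row=0 col=6 char='z'
After 3 (l): row=0 col=7 char='e'
After 4 (j): row=1 col=7 char='x'
After 5 (k): row=0 col=7 char='e'
After 6 (^): row=0 col=0 char='r'
After 7 (w): row=0 col=6 char='z'
After 8 (k): row=0 col=6 char='z'
After 9 (G): row=5 col=0 char='t'
After 10 (b): row=4 col=5 char='s'
After 11 (j): row=5 col=5 char='t'

Answer: t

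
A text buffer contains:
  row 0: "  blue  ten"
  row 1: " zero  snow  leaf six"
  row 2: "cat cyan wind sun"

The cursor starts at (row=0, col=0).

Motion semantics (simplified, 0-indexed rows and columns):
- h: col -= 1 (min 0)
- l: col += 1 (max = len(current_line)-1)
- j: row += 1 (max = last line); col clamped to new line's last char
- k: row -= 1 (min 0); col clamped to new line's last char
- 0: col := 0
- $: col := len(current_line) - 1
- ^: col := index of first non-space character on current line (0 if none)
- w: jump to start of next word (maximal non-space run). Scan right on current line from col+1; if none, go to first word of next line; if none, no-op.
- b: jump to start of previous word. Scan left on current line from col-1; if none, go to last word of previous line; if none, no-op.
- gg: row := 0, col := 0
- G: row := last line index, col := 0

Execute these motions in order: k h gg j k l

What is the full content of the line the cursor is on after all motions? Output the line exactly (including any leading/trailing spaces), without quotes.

After 1 (k): row=0 col=0 char='_'
After 2 (h): row=0 col=0 char='_'
After 3 (gg): row=0 col=0 char='_'
After 4 (j): row=1 col=0 char='_'
After 5 (k): row=0 col=0 char='_'
After 6 (l): row=0 col=1 char='_'

Answer:   blue  ten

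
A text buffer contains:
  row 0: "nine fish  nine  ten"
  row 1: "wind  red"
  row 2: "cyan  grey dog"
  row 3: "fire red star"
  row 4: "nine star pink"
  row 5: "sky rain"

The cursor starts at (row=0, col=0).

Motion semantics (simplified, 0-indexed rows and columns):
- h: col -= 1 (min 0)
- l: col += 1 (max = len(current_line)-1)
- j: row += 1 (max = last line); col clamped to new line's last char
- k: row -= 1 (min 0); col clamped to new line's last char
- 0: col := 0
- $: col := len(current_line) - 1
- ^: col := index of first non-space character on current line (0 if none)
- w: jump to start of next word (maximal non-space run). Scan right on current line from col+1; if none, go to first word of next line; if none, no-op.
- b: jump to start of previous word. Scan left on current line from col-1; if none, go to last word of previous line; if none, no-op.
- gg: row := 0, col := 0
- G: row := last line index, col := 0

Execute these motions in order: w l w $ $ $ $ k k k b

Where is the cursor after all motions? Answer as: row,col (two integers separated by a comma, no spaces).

Answer: 0,17

Derivation:
After 1 (w): row=0 col=5 char='f'
After 2 (l): row=0 col=6 char='i'
After 3 (w): row=0 col=11 char='n'
After 4 ($): row=0 col=19 char='n'
After 5 ($): row=0 col=19 char='n'
After 6 ($): row=0 col=19 char='n'
After 7 ($): row=0 col=19 char='n'
After 8 (k): row=0 col=19 char='n'
After 9 (k): row=0 col=19 char='n'
After 10 (k): row=0 col=19 char='n'
After 11 (b): row=0 col=17 char='t'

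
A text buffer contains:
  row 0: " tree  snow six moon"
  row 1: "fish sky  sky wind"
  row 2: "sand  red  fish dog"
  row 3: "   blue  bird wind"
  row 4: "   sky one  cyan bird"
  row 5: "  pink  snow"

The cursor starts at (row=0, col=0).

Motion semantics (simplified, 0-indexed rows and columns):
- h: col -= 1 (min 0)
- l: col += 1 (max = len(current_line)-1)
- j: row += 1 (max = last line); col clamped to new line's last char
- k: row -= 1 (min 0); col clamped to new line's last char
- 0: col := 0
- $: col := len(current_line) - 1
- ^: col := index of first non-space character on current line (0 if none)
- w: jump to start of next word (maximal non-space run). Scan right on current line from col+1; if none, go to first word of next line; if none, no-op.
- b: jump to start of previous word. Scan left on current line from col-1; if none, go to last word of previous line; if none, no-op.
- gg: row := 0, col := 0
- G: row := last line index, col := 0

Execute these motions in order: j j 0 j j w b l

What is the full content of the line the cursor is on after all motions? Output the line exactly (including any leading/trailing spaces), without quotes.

Answer:    blue  bird wind

Derivation:
After 1 (j): row=1 col=0 char='f'
After 2 (j): row=2 col=0 char='s'
After 3 (0): row=2 col=0 char='s'
After 4 (j): row=3 col=0 char='_'
After 5 (j): row=4 col=0 char='_'
After 6 (w): row=4 col=3 char='s'
After 7 (b): row=3 col=14 char='w'
After 8 (l): row=3 col=15 char='i'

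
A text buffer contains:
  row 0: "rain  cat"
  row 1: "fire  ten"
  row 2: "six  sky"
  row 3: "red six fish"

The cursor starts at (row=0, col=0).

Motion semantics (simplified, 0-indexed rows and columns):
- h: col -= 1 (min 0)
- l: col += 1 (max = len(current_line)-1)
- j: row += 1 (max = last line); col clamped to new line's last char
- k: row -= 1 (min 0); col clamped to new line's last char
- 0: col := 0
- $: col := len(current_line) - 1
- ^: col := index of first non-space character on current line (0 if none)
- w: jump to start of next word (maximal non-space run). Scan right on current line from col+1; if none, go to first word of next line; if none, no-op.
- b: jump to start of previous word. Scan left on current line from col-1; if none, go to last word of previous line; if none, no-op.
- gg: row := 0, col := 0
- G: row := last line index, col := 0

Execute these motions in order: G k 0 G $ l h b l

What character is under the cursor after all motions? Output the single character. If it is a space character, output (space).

Answer: i

Derivation:
After 1 (G): row=3 col=0 char='r'
After 2 (k): row=2 col=0 char='s'
After 3 (0): row=2 col=0 char='s'
After 4 (G): row=3 col=0 char='r'
After 5 ($): row=3 col=11 char='h'
After 6 (l): row=3 col=11 char='h'
After 7 (h): row=3 col=10 char='s'
After 8 (b): row=3 col=8 char='f'
After 9 (l): row=3 col=9 char='i'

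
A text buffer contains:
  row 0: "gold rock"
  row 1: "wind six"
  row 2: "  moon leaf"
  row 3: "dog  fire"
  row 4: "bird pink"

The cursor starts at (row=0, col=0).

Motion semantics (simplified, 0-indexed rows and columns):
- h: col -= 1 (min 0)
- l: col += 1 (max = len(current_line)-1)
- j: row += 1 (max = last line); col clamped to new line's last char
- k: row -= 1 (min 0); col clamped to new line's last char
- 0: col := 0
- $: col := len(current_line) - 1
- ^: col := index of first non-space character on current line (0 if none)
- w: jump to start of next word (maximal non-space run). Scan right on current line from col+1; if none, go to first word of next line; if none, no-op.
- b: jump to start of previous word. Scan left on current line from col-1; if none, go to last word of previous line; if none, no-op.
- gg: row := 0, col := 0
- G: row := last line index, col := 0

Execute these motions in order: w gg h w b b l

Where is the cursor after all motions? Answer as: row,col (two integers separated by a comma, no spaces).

After 1 (w): row=0 col=5 char='r'
After 2 (gg): row=0 col=0 char='g'
After 3 (h): row=0 col=0 char='g'
After 4 (w): row=0 col=5 char='r'
After 5 (b): row=0 col=0 char='g'
After 6 (b): row=0 col=0 char='g'
After 7 (l): row=0 col=1 char='o'

Answer: 0,1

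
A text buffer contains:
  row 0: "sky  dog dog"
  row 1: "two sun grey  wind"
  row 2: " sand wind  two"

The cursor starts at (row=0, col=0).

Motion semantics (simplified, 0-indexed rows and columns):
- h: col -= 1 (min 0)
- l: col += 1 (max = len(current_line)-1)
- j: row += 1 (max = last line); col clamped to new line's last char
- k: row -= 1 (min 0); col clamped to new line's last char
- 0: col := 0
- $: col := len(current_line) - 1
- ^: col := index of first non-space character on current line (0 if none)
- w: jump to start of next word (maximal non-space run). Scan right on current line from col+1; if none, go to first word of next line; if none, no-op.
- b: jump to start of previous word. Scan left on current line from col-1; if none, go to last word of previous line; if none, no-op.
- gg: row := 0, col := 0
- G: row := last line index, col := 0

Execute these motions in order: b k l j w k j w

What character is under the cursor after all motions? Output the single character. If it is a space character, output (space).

After 1 (b): row=0 col=0 char='s'
After 2 (k): row=0 col=0 char='s'
After 3 (l): row=0 col=1 char='k'
After 4 (j): row=1 col=1 char='w'
After 5 (w): row=1 col=4 char='s'
After 6 (k): row=0 col=4 char='_'
After 7 (j): row=1 col=4 char='s'
After 8 (w): row=1 col=8 char='g'

Answer: g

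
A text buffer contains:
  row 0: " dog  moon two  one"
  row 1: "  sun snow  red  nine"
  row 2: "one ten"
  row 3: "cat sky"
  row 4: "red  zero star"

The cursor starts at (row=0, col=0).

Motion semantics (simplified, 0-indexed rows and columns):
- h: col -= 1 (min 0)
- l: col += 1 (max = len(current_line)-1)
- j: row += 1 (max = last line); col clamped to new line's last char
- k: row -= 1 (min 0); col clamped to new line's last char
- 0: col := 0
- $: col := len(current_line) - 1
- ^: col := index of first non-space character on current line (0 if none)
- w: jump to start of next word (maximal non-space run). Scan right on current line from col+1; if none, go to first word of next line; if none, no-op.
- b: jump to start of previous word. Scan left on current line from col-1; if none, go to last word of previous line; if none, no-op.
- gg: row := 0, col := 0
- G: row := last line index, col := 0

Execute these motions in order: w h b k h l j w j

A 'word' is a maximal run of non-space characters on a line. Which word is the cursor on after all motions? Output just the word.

After 1 (w): row=0 col=1 char='d'
After 2 (h): row=0 col=0 char='_'
After 3 (b): row=0 col=0 char='_'
After 4 (k): row=0 col=0 char='_'
After 5 (h): row=0 col=0 char='_'
After 6 (l): row=0 col=1 char='d'
After 7 (j): row=1 col=1 char='_'
After 8 (w): row=1 col=2 char='s'
After 9 (j): row=2 col=2 char='e'

Answer: one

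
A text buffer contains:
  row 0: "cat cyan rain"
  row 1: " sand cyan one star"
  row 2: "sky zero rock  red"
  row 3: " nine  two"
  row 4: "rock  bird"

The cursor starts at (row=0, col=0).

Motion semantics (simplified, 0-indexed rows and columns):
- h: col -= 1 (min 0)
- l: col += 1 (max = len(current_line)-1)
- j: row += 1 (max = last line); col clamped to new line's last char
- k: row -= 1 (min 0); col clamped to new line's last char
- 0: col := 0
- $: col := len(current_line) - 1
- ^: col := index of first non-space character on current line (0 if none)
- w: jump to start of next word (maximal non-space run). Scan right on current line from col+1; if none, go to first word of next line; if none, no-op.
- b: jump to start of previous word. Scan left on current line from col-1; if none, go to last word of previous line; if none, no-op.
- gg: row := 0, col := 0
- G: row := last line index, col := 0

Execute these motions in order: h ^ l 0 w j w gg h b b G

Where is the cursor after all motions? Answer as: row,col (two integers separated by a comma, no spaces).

After 1 (h): row=0 col=0 char='c'
After 2 (^): row=0 col=0 char='c'
After 3 (l): row=0 col=1 char='a'
After 4 (0): row=0 col=0 char='c'
After 5 (w): row=0 col=4 char='c'
After 6 (j): row=1 col=4 char='d'
After 7 (w): row=1 col=6 char='c'
After 8 (gg): row=0 col=0 char='c'
After 9 (h): row=0 col=0 char='c'
After 10 (b): row=0 col=0 char='c'
After 11 (b): row=0 col=0 char='c'
After 12 (G): row=4 col=0 char='r'

Answer: 4,0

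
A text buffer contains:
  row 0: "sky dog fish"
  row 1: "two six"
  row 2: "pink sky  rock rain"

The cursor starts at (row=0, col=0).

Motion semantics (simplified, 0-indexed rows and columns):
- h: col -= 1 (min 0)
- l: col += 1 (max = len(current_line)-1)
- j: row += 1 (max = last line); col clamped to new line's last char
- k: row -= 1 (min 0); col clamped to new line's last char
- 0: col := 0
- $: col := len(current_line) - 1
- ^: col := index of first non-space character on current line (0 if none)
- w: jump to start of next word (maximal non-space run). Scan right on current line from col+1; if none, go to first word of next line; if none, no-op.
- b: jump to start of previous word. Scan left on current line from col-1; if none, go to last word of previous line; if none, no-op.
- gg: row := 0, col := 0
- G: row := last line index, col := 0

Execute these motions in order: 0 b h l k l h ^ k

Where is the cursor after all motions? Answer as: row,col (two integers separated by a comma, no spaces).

After 1 (0): row=0 col=0 char='s'
After 2 (b): row=0 col=0 char='s'
After 3 (h): row=0 col=0 char='s'
After 4 (l): row=0 col=1 char='k'
After 5 (k): row=0 col=1 char='k'
After 6 (l): row=0 col=2 char='y'
After 7 (h): row=0 col=1 char='k'
After 8 (^): row=0 col=0 char='s'
After 9 (k): row=0 col=0 char='s'

Answer: 0,0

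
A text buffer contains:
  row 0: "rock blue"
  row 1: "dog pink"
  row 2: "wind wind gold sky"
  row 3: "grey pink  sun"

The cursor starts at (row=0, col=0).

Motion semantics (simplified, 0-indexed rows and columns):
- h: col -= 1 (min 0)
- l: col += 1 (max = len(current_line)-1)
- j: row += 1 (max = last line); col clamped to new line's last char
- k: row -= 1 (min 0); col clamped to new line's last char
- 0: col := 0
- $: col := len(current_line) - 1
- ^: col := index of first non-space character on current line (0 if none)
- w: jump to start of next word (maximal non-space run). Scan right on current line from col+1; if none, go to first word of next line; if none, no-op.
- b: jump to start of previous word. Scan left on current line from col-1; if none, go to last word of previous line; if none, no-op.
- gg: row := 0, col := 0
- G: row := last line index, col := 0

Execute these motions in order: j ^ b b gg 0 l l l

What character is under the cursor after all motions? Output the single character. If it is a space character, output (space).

After 1 (j): row=1 col=0 char='d'
After 2 (^): row=1 col=0 char='d'
After 3 (b): row=0 col=5 char='b'
After 4 (b): row=0 col=0 char='r'
After 5 (gg): row=0 col=0 char='r'
After 6 (0): row=0 col=0 char='r'
After 7 (l): row=0 col=1 char='o'
After 8 (l): row=0 col=2 char='c'
After 9 (l): row=0 col=3 char='k'

Answer: k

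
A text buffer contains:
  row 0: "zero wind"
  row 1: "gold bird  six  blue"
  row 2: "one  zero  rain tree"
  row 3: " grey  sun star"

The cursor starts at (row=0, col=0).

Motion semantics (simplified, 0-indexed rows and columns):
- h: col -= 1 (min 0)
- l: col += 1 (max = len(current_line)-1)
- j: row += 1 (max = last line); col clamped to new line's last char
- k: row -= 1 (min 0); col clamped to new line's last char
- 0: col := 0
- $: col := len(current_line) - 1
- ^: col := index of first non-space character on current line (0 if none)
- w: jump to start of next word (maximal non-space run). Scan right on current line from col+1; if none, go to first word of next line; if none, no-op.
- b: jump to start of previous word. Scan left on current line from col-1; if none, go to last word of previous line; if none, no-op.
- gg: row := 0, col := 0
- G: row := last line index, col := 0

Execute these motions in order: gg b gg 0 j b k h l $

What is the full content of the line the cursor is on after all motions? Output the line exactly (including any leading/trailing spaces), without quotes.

After 1 (gg): row=0 col=0 char='z'
After 2 (b): row=0 col=0 char='z'
After 3 (gg): row=0 col=0 char='z'
After 4 (0): row=0 col=0 char='z'
After 5 (j): row=1 col=0 char='g'
After 6 (b): row=0 col=5 char='w'
After 7 (k): row=0 col=5 char='w'
After 8 (h): row=0 col=4 char='_'
After 9 (l): row=0 col=5 char='w'
After 10 ($): row=0 col=8 char='d'

Answer: zero wind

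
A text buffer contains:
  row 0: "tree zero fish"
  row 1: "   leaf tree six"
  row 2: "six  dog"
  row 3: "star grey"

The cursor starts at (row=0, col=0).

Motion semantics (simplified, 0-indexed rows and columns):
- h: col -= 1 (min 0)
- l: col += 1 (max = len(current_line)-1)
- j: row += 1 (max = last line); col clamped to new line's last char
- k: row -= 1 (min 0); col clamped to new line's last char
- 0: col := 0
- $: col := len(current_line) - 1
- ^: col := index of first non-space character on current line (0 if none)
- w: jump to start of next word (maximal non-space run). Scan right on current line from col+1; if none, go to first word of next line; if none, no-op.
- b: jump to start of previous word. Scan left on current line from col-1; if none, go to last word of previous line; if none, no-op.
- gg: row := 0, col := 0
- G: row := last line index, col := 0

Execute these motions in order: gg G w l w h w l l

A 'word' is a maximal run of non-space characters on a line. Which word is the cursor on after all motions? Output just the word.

Answer: grey

Derivation:
After 1 (gg): row=0 col=0 char='t'
After 2 (G): row=3 col=0 char='s'
After 3 (w): row=3 col=5 char='g'
After 4 (l): row=3 col=6 char='r'
After 5 (w): row=3 col=6 char='r'
After 6 (h): row=3 col=5 char='g'
After 7 (w): row=3 col=5 char='g'
After 8 (l): row=3 col=6 char='r'
After 9 (l): row=3 col=7 char='e'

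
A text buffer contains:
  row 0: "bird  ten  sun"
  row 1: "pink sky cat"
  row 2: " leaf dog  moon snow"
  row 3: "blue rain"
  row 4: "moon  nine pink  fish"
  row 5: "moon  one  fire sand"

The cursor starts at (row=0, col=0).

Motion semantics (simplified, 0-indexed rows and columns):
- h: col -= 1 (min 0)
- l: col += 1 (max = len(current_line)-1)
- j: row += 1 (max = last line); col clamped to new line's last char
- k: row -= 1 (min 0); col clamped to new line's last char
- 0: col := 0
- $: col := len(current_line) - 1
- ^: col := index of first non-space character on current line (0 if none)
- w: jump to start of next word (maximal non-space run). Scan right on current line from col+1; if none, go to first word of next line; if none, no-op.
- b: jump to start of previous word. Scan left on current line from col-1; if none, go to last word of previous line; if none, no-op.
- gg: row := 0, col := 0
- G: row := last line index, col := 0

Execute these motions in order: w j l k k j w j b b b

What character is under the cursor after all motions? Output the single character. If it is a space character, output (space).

Answer: c

Derivation:
After 1 (w): row=0 col=6 char='t'
After 2 (j): row=1 col=6 char='k'
After 3 (l): row=1 col=7 char='y'
After 4 (k): row=0 col=7 char='e'
After 5 (k): row=0 col=7 char='e'
After 6 (j): row=1 col=7 char='y'
After 7 (w): row=1 col=9 char='c'
After 8 (j): row=2 col=9 char='_'
After 9 (b): row=2 col=6 char='d'
After 10 (b): row=2 col=1 char='l'
After 11 (b): row=1 col=9 char='c'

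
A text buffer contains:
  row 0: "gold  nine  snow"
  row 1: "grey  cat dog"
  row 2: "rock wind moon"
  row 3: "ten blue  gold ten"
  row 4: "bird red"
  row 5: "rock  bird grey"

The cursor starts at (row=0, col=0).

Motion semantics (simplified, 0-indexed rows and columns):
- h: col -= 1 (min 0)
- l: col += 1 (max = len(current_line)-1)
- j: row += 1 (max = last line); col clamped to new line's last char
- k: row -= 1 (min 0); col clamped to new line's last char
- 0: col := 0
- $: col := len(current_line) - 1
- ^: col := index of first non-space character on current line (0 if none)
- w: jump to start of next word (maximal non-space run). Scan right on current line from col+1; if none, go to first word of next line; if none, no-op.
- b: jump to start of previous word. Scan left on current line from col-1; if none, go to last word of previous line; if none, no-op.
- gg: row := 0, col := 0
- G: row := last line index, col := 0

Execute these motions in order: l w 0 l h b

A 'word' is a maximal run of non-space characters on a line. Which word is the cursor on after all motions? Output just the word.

Answer: gold

Derivation:
After 1 (l): row=0 col=1 char='o'
After 2 (w): row=0 col=6 char='n'
After 3 (0): row=0 col=0 char='g'
After 4 (l): row=0 col=1 char='o'
After 5 (h): row=0 col=0 char='g'
After 6 (b): row=0 col=0 char='g'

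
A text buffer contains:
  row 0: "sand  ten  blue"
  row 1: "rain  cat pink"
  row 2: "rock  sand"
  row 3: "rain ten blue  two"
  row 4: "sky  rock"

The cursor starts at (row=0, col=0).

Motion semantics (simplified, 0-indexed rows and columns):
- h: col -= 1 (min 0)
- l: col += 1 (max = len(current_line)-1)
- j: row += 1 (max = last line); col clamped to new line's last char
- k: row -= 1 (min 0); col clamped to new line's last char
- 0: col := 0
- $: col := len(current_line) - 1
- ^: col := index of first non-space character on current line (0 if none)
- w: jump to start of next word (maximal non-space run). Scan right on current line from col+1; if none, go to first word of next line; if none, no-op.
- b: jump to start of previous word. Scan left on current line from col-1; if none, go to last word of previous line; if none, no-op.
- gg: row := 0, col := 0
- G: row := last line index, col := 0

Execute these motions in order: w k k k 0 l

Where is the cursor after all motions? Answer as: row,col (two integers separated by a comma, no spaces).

After 1 (w): row=0 col=6 char='t'
After 2 (k): row=0 col=6 char='t'
After 3 (k): row=0 col=6 char='t'
After 4 (k): row=0 col=6 char='t'
After 5 (0): row=0 col=0 char='s'
After 6 (l): row=0 col=1 char='a'

Answer: 0,1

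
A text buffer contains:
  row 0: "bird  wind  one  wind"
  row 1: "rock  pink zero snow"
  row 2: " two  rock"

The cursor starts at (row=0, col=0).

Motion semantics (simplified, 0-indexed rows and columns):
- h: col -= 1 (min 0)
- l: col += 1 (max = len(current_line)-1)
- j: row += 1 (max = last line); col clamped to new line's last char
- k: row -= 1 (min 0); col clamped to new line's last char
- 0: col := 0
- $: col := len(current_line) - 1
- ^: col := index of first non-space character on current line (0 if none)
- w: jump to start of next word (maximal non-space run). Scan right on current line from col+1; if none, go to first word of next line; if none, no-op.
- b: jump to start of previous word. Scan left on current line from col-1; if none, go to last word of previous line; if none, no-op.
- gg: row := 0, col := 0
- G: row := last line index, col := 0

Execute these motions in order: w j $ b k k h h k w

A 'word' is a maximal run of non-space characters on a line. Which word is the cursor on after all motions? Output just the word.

After 1 (w): row=0 col=6 char='w'
After 2 (j): row=1 col=6 char='p'
After 3 ($): row=1 col=19 char='w'
After 4 (b): row=1 col=16 char='s'
After 5 (k): row=0 col=16 char='_'
After 6 (k): row=0 col=16 char='_'
After 7 (h): row=0 col=15 char='_'
After 8 (h): row=0 col=14 char='e'
After 9 (k): row=0 col=14 char='e'
After 10 (w): row=0 col=17 char='w'

Answer: wind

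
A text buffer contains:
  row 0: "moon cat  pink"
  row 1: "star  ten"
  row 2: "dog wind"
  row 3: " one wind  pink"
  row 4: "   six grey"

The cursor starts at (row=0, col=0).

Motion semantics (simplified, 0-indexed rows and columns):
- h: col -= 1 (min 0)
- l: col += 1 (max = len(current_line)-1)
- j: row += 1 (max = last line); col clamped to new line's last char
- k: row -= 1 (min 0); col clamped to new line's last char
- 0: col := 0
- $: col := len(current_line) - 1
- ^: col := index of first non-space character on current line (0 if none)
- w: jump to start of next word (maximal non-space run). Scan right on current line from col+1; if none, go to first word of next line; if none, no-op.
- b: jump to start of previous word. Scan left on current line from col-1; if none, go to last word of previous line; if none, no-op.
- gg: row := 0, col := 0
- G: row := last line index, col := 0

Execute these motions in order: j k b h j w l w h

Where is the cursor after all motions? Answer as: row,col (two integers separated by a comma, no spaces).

Answer: 2,0

Derivation:
After 1 (j): row=1 col=0 char='s'
After 2 (k): row=0 col=0 char='m'
After 3 (b): row=0 col=0 char='m'
After 4 (h): row=0 col=0 char='m'
After 5 (j): row=1 col=0 char='s'
After 6 (w): row=1 col=6 char='t'
After 7 (l): row=1 col=7 char='e'
After 8 (w): row=2 col=0 char='d'
After 9 (h): row=2 col=0 char='d'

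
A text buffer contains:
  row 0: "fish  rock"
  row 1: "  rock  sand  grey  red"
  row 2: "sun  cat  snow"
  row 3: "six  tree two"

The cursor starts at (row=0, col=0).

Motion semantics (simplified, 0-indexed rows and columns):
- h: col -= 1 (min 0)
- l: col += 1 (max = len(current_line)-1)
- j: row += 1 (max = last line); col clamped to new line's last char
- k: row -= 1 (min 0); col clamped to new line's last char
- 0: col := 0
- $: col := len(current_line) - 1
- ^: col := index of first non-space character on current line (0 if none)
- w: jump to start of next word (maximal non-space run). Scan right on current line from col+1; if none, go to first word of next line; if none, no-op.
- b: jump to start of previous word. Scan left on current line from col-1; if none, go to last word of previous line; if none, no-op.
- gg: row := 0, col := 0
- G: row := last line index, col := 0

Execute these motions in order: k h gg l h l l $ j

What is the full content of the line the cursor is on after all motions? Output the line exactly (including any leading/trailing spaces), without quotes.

Answer:   rock  sand  grey  red

Derivation:
After 1 (k): row=0 col=0 char='f'
After 2 (h): row=0 col=0 char='f'
After 3 (gg): row=0 col=0 char='f'
After 4 (l): row=0 col=1 char='i'
After 5 (h): row=0 col=0 char='f'
After 6 (l): row=0 col=1 char='i'
After 7 (l): row=0 col=2 char='s'
After 8 ($): row=0 col=9 char='k'
After 9 (j): row=1 col=9 char='a'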